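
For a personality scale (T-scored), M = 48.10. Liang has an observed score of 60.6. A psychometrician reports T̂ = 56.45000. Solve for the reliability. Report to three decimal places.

0.668

T̂ = ρX + (1 − ρ)μ  ⇒  T̂ − μ = ρ(X − μ)
ρ = (T̂ − μ)/(X − μ) = (56.45000 − 48.10) / (60.6 − 48.10) = 8.35000 / 12.50 = 0.66800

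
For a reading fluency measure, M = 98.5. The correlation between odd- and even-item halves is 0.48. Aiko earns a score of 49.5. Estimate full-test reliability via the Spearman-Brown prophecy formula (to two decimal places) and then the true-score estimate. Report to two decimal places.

Spearman-Brown: ρ = 2r/(1 + r) = 2(0.48)/(1 + 0.48) = 0.960/1.48 = 0.6486 → 0.65
Kelley's formula gives T̂ = 0.65·49.5 + 0.35·98.5 = 32.175 + 34.475 = 66.650.

66.65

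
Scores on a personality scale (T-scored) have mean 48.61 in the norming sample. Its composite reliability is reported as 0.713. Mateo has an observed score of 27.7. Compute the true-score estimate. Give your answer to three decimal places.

Regress the observed score toward the mean by the unreliability: T̂ = 0.713·27.7 + 0.287·48.61 = 19.7501 + 13.95107 = 33.7012.

33.701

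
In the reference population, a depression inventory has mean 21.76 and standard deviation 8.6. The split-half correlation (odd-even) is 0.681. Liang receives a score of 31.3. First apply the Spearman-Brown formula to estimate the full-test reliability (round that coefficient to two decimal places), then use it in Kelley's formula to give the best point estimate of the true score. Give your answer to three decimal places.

29.487

Spearman-Brown: ρ = 2r/(1 + r) = 2(0.681)/(1 + 0.681) = 1.3620/1.681 = 0.8102 → 0.81
Regress the observed score toward the mean by the unreliability: T̂ = 0.81·31.3 + 0.19·21.76 = 25.353 + 4.1344 = 29.4874.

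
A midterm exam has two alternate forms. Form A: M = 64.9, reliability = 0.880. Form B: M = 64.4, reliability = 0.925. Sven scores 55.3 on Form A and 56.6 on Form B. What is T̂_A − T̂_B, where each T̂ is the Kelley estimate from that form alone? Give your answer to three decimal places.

-0.733

T̂_A = 0.880(55.3) + 0.120(64.9) = 56.45200
T̂_B = 0.925(56.6) + 0.075(64.4) = 57.18500
T̂_A − T̂_B = -0.73300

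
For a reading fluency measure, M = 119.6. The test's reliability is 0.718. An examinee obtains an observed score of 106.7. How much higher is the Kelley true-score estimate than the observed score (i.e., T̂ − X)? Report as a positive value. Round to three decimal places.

Weight the observed score by reliability and the mean by (1 − reliability): T̂ = 0.718·106.7 + 0.282·119.6 = 76.6106 + 33.7272 = 110.33780.
T̂ − X = 110.3378 − 106.7 = 3.6378 → 3.638

3.638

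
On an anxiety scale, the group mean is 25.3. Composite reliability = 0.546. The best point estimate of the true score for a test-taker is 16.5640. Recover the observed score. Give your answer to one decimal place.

T̂ = ρX + (1 − ρ)μ  ⇒  X = (T̂ − (1 − ρ)μ) / ρ
X = (16.5640 − 0.454 × 25.3) / 0.546 = (16.5640 − 11.4862) / 0.546 = 5.0778 / 0.546 = 9.300

9.3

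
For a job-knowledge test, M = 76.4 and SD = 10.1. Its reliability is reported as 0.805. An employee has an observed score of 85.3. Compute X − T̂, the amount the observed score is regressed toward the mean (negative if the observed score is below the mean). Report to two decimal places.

1.74

T̂ = 0.805(85.3) + 0.195(76.4) = 68.6665 + 14.8980 = 83.5645 → 83.564
X − T̂ = 85.3 − 83.564 = 1.736 → 1.74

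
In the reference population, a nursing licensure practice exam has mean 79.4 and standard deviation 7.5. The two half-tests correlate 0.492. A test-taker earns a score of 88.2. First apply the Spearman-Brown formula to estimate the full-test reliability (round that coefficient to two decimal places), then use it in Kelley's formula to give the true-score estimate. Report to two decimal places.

85.21

Spearman-Brown: ρ = 2r/(1 + r) = 2(0.492)/(1 + 0.492) = 0.9840/1.492 = 0.6595 → 0.66
T̂ = 0.66(88.2) + 0.34(79.4) = 58.212 + 26.996 = 85.208 → 85.21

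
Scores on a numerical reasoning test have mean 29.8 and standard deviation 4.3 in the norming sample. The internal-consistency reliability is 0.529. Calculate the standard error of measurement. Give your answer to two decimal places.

SEM = SD · √(1 − ρ) = 4.3 × √0.471 = 4.3 × 0.6863 = 2.951

2.95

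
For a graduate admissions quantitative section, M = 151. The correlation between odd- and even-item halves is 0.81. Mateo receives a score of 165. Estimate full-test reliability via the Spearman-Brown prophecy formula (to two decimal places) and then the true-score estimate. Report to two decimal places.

163.60

Spearman-Brown: ρ = 2r/(1 + r) = 2(0.81)/(1 + 0.81) = 1.620/1.81 = 0.8950 → 0.90
T̂ = ρX + (1 − ρ)μ
  = 0.90 × 165 + 0.10 × 151
  = 148.50 + 15.10
  = 163.600
  ≈ 163.60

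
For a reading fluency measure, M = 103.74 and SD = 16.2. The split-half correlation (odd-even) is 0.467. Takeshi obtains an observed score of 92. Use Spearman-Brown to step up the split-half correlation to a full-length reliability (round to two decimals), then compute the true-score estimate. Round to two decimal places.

Spearman-Brown: ρ = 2r/(1 + r) = 2(0.467)/(1 + 0.467) = 0.9340/1.467 = 0.6367 → 0.64
Weight the observed score by reliability and the mean by (1 − reliability): T̂ = 0.64·92 + 0.36·103.74 = 58.88 + 37.3464 = 96.226.

96.23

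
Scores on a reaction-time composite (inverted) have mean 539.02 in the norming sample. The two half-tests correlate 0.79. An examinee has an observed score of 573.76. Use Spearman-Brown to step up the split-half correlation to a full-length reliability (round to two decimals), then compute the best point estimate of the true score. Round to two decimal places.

Spearman-Brown: ρ = 2r/(1 + r) = 2(0.79)/(1 + 0.79) = 1.580/1.79 = 0.8827 → 0.88
T̂ = ρX + (1 − ρ)μ
  = 0.88 × 573.76 + 0.12 × 539.02
  = 504.9088 + 64.6824
  = 569.591
  ≈ 569.59

569.59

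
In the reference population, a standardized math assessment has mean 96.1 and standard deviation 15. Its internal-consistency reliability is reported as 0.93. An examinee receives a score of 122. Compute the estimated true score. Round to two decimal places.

120.19

T̂ = 0.93(122) + 0.07(96.1) = 113.46 + 6.727 = 120.187 → 120.19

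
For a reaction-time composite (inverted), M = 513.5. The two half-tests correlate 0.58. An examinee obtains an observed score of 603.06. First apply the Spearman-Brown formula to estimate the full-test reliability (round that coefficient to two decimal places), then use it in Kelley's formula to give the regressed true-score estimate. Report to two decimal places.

578.88

Spearman-Brown: ρ = 2r/(1 + r) = 2(0.58)/(1 + 0.58) = 1.160/1.58 = 0.7342 → 0.73
Kelley's formula gives T̂ = 0.73·603.06 + 0.27·513.5 = 440.2338 + 138.645 = 578.879.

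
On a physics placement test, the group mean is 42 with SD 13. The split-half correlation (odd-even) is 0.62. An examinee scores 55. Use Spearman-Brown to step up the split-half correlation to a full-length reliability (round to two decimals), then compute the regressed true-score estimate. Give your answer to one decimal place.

52.0

Spearman-Brown: ρ = 2r/(1 + r) = 2(0.62)/(1 + 0.62) = 1.240/1.62 = 0.7654 → 0.77
T̂ = 0.77(55) + 0.23(42) = 42.35 + 9.66 = 52.01 → 52.0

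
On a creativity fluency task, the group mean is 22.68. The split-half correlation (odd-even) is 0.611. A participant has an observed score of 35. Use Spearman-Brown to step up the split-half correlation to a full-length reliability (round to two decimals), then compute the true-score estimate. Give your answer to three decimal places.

Spearman-Brown: ρ = 2r/(1 + r) = 2(0.611)/(1 + 0.611) = 1.2220/1.611 = 0.7585 → 0.76
T̂ = 0.76(35) + 0.24(22.68) = 26.60 + 5.4432 = 32.0432 → 32.043

32.043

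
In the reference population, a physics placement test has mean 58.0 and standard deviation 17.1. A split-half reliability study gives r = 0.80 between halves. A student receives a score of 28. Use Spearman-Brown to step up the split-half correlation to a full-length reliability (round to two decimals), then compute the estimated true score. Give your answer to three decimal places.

31.300

Spearman-Brown: ρ = 2r/(1 + r) = 2(0.80)/(1 + 0.80) = 1.600/1.80 = 0.8889 → 0.89
T̂ = ρX + (1 − ρ)μ
  = 0.89 × 28 + 0.11 × 58.0
  = 24.92 + 6.380
  = 31.3000
  ≈ 31.300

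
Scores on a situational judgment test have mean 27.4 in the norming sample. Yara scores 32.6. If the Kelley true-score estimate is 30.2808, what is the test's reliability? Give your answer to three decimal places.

0.554

T̂ = ρX + (1 − ρ)μ  ⇒  T̂ − μ = ρ(X − μ)
ρ = (T̂ − μ)/(X − μ) = (30.2808 − 27.4) / (32.6 − 27.4) = 2.8808 / 5.2 = 0.55400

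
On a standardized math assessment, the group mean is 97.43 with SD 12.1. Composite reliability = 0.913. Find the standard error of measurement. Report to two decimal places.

SEM = SD · √(1 − ρ) = 12.1 × √0.087 = 12.1 × 0.2950 = 3.569

3.57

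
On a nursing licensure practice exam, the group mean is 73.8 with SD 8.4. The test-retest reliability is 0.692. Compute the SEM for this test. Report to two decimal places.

4.66

SEM = SD · √(1 − ρ) = 8.4 × √0.308 = 8.4 × 0.5550 = 4.662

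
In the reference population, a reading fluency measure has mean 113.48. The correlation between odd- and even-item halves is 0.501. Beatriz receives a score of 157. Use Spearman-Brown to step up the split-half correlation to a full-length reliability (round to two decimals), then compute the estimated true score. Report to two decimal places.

142.64

Spearman-Brown: ρ = 2r/(1 + r) = 2(0.501)/(1 + 0.501) = 1.0020/1.501 = 0.6676 → 0.67
Weight the observed score by reliability and the mean by (1 − reliability): T̂ = 0.67·157 + 0.33·113.48 = 105.19 + 37.4484 = 142.638.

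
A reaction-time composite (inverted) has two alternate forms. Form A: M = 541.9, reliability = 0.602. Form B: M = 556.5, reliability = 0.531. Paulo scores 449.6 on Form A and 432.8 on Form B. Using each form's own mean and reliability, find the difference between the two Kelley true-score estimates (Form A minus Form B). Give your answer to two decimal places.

-4.48

T̂_A = 0.602(449.6) + 0.398(541.9) = 486.3354
T̂_B = 0.531(432.8) + 0.469(556.5) = 490.8153
T̂_A − T̂_B = -4.4799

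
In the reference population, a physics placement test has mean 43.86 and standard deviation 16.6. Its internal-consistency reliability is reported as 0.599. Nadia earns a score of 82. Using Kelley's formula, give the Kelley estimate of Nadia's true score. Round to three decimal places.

66.706

T̂ = 0.599(82) + 0.401(43.86) = 49.118 + 17.58786 = 66.7059 → 66.706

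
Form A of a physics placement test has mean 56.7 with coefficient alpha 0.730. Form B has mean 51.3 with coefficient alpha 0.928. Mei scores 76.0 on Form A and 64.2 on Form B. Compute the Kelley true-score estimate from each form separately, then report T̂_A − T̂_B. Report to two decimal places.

7.52

T̂_A = 0.730(76.0) + 0.270(56.7) = 70.7890
T̂_B = 0.928(64.2) + 0.072(51.3) = 63.2712
T̂_A − T̂_B = 7.5178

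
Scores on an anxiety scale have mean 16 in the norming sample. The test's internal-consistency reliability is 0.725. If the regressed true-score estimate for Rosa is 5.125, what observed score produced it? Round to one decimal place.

1.0

T̂ = ρX + (1 − ρ)μ  ⇒  X = (T̂ − (1 − ρ)μ) / ρ
X = (5.125 − 0.275 × 16) / 0.725 = (5.125 − 4.400) / 0.725 = 0.725 / 0.725 = 1.000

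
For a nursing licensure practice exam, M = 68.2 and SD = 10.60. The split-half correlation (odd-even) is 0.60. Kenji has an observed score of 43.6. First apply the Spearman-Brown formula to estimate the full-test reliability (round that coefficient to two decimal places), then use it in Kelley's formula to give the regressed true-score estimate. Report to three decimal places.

49.750

Spearman-Brown: ρ = 2r/(1 + r) = 2(0.60)/(1 + 0.60) = 1.200/1.60 = 0.7500 → 0.75
T̂ = 0.75(43.6) + 0.25(68.2) = 32.700 + 17.050 = 49.7500 → 49.750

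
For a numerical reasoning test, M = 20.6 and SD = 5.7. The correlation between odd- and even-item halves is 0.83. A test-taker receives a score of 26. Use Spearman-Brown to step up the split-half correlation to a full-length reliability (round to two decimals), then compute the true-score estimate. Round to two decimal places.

Spearman-Brown: ρ = 2r/(1 + r) = 2(0.83)/(1 + 0.83) = 1.660/1.83 = 0.9071 → 0.91
T̂ = 0.91(26) + 0.09(20.6) = 23.66 + 1.854 = 25.514 → 25.51

25.51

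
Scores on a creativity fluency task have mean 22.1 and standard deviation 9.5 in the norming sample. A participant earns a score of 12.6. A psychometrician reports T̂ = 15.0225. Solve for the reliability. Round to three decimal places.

T̂ = ρX + (1 − ρ)μ  ⇒  T̂ − μ = ρ(X − μ)
ρ = (T̂ − μ)/(X − μ) = (15.0225 − 22.1) / (12.6 − 22.1) = -7.0775 / -9.5 = 0.74500

0.745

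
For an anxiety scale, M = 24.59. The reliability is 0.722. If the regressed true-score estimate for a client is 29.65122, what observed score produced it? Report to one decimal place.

T̂ = ρX + (1 − ρ)μ  ⇒  X = (T̂ − (1 − ρ)μ) / ρ
X = (29.65122 − 0.278 × 24.59) / 0.722 = (29.65122 − 6.83602) / 0.722 = 22.81520 / 0.722 = 31.600

31.6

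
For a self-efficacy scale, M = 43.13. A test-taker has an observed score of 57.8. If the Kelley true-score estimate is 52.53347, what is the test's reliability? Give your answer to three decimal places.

0.641

T̂ = ρX + (1 − ρ)μ  ⇒  T̂ − μ = ρ(X − μ)
ρ = (T̂ − μ)/(X − μ) = (52.53347 − 43.13) / (57.8 − 43.13) = 9.40347 / 14.67 = 0.64100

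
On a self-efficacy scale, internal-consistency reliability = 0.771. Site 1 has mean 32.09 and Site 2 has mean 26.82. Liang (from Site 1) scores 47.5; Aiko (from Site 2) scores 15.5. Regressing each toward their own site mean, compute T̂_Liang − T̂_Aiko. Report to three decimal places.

25.879

T̂_Liang = 0.771(47.5) + 0.229(32.09) = 43.97111
T̂_Aiko = 0.771(15.5) + 0.229(26.82) = 18.09228
Difference = 43.97111 − 18.09228 = 25.87883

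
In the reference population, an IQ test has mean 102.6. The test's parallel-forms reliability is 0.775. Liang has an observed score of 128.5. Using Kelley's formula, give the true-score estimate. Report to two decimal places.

122.67

T̂ = ρX + (1 − ρ)μ
  = 0.775 × 128.5 + 0.225 × 102.6
  = 99.5875 + 23.0850
  = 122.673
  ≈ 122.67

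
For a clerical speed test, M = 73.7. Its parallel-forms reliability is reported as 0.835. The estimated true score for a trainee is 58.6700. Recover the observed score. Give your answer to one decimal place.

T̂ = ρX + (1 − ρ)μ  ⇒  X = (T̂ − (1 − ρ)μ) / ρ
X = (58.6700 − 0.165 × 73.7) / 0.835 = (58.6700 − 12.1605) / 0.835 = 46.5095 / 0.835 = 55.700

55.7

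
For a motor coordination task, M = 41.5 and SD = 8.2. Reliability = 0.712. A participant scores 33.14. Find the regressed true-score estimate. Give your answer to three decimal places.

Weight the observed score by reliability and the mean by (1 − reliability): T̂ = 0.712·33.14 + 0.288·41.5 = 23.59568 + 11.9520 = 35.5477.

35.548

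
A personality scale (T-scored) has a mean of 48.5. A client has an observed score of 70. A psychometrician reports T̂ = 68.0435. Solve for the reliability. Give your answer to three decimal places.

0.909

T̂ = ρX + (1 − ρ)μ  ⇒  T̂ − μ = ρ(X − μ)
ρ = (T̂ − μ)/(X − μ) = (68.0435 − 48.5) / (70 − 48.5) = 19.5435 / 21.5 = 0.90900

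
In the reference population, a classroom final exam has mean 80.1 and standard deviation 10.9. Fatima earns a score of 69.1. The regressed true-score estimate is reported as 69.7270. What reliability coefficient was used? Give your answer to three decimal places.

0.943

T̂ = ρX + (1 − ρ)μ  ⇒  T̂ − μ = ρ(X − μ)
ρ = (T̂ − μ)/(X − μ) = (69.7270 − 80.1) / (69.1 − 80.1) = -10.3730 / -11.0 = 0.94300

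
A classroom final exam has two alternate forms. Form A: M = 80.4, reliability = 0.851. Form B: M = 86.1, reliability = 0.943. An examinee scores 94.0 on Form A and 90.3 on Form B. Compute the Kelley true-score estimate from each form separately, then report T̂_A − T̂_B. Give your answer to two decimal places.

T̂_A = 0.851(94.0) + 0.149(80.4) = 91.9736
T̂_B = 0.943(90.3) + 0.057(86.1) = 90.0606
T̂_A − T̂_B = 1.9130

1.91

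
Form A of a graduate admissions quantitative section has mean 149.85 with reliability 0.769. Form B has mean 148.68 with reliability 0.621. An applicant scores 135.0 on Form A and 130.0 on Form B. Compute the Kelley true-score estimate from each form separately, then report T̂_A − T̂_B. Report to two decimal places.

1.35

T̂_A = 0.769(135.0) + 0.231(149.85) = 138.4304
T̂_B = 0.621(130.0) + 0.379(148.68) = 137.0797
T̂_A − T̂_B = 1.3506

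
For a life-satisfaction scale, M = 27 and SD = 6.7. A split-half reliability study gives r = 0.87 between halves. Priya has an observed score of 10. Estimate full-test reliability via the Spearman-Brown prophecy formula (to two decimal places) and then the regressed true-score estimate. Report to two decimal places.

Spearman-Brown: ρ = 2r/(1 + r) = 2(0.87)/(1 + 0.87) = 1.740/1.87 = 0.9305 → 0.93
T̂ = 0.93(10) + 0.07(27) = 9.30 + 1.89 = 11.190 → 11.19

11.19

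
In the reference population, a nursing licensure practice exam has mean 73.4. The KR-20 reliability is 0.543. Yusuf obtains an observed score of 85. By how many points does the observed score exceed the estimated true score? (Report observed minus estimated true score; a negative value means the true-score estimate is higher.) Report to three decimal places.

5.301

Regress the observed score toward the mean by the unreliability: T̂ = 0.543·85 + 0.457·73.4 = 46.155 + 33.5438 = 79.69880.
X − T̂ = 85 − 79.6988 = 5.3012 → 5.301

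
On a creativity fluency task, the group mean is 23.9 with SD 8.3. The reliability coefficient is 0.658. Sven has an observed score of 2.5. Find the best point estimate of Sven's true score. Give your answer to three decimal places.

T̂ = ρX + (1 − ρ)μ
  = 0.658 × 2.5 + 0.342 × 23.9
  = 1.6450 + 8.1738
  = 9.8188
  ≈ 9.819

9.819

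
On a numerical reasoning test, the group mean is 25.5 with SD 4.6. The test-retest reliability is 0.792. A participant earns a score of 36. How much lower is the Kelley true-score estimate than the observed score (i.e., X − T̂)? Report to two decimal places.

T̂ = ρX + (1 − ρ)μ
  = 0.792 × 36 + 0.208 × 25.5
  = 28.512 + 5.3040
  = 33.8160
  ≈ 33.816
X − T̂ = 36 − 33.816 = 2.184 → 2.18

2.18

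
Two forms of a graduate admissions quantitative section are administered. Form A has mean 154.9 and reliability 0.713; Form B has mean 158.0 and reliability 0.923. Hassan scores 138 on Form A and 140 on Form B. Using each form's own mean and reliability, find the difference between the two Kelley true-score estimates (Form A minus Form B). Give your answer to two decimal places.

T̂_A = 0.713(138) + 0.287(154.9) = 142.8503
T̂_B = 0.923(140) + 0.077(158.0) = 141.3860
T̂_A − T̂_B = 1.4643

1.46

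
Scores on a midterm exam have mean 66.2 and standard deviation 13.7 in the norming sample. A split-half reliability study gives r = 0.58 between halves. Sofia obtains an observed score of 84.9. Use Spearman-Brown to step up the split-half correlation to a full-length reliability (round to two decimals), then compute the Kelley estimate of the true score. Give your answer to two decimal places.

Spearman-Brown: ρ = 2r/(1 + r) = 2(0.58)/(1 + 0.58) = 1.160/1.58 = 0.7342 → 0.73
Weight the observed score by reliability and the mean by (1 − reliability): T̂ = 0.73·84.9 + 0.27·66.2 = 61.977 + 17.874 = 79.851.

79.85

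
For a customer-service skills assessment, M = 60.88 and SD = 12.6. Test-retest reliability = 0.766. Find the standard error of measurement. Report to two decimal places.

6.10

SEM = SD · √(1 − ρ) = 12.6 × √0.234 = 12.6 × 0.4837 = 6.095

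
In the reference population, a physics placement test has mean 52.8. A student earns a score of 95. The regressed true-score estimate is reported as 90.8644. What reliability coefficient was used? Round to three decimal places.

T̂ = ρX + (1 − ρ)μ  ⇒  T̂ − μ = ρ(X − μ)
ρ = (T̂ − μ)/(X − μ) = (90.8644 − 52.8) / (95 − 52.8) = 38.0644 / 42.2 = 0.90200

0.902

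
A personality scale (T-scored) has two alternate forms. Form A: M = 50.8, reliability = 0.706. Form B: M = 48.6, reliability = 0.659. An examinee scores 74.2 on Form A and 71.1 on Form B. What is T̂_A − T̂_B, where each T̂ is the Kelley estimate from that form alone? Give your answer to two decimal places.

3.89

T̂_A = 0.706(74.2) + 0.294(50.8) = 67.3204
T̂_B = 0.659(71.1) + 0.341(48.6) = 63.4275
T̂_A − T̂_B = 3.8929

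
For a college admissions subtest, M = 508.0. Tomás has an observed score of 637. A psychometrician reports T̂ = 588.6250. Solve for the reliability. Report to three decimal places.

T̂ = ρX + (1 − ρ)μ  ⇒  T̂ − μ = ρ(X − μ)
ρ = (T̂ − μ)/(X − μ) = (588.6250 − 508.0) / (637 − 508.0) = 80.6250 / 129.0 = 0.62500

0.625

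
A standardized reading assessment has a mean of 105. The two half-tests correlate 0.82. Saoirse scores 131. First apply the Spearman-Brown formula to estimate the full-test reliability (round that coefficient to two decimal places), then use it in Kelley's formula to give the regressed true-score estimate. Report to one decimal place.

128.4

Spearman-Brown: ρ = 2r/(1 + r) = 2(0.82)/(1 + 0.82) = 1.640/1.82 = 0.9011 → 0.90
Weight the observed score by reliability and the mean by (1 − reliability): T̂ = 0.90·131 + 0.10·105 = 117.90 + 10.50 = 128.40.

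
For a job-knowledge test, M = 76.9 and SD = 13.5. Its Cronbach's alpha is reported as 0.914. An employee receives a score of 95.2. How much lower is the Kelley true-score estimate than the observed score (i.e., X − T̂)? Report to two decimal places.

T̂ = 0.914(95.2) + 0.086(76.9) = 87.0128 + 6.6134 = 93.6262 → 93.626
X − T̂ = 95.2 − 93.626 = 1.574 → 1.57

1.57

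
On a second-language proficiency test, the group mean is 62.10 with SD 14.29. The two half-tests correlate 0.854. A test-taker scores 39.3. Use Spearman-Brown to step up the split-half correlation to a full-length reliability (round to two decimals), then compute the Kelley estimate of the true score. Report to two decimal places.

Spearman-Brown: ρ = 2r/(1 + r) = 2(0.854)/(1 + 0.854) = 1.7080/1.854 = 0.9213 → 0.92
Weight the observed score by reliability and the mean by (1 − reliability): T̂ = 0.92·39.3 + 0.08·62.10 = 36.156 + 4.9680 = 41.124.

41.12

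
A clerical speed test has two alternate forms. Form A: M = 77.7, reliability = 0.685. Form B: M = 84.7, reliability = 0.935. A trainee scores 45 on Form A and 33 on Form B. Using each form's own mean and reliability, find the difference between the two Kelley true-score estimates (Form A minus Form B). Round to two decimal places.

T̂_A = 0.685(45) + 0.315(77.7) = 55.3005
T̂_B = 0.935(33) + 0.065(84.7) = 36.3605
T̂_A − T̂_B = 18.9400

18.94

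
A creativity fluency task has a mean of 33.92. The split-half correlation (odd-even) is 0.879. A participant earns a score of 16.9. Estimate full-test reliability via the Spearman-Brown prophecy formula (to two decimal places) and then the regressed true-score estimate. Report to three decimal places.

17.921

Spearman-Brown: ρ = 2r/(1 + r) = 2(0.879)/(1 + 0.879) = 1.7580/1.879 = 0.9356 → 0.94
T̂ = ρX + (1 − ρ)μ
  = 0.94 × 16.9 + 0.06 × 33.92
  = 15.886 + 2.0352
  = 17.9212
  ≈ 17.921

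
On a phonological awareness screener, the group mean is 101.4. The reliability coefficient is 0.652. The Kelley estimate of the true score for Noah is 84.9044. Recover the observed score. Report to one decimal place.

T̂ = ρX + (1 − ρ)μ  ⇒  X = (T̂ − (1 − ρ)μ) / ρ
X = (84.9044 − 0.348 × 101.4) / 0.652 = (84.9044 − 35.2872) / 0.652 = 49.6172 / 0.652 = 76.100

76.1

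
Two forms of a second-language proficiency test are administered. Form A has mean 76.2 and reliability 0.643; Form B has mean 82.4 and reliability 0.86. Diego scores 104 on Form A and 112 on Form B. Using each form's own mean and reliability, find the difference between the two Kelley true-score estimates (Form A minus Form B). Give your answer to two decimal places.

T̂_A = 0.643(104) + 0.357(76.2) = 94.0754
T̂_B = 0.86(112) + 0.14(82.4) = 107.8560
T̂_A − T̂_B = -13.7806

-13.78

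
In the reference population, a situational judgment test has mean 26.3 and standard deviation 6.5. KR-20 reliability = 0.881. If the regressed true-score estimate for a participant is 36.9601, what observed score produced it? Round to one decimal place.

38.4

T̂ = ρX + (1 − ρ)μ  ⇒  X = (T̂ − (1 − ρ)μ) / ρ
X = (36.9601 − 0.119 × 26.3) / 0.881 = (36.9601 − 3.1297) / 0.881 = 33.8304 / 0.881 = 38.400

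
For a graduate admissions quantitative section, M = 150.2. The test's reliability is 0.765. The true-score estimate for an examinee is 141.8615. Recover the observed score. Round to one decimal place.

139.3

T̂ = ρX + (1 − ρ)μ  ⇒  X = (T̂ − (1 − ρ)μ) / ρ
X = (141.8615 − 0.235 × 150.2) / 0.765 = (141.8615 − 35.2970) / 0.765 = 106.5645 / 0.765 = 139.300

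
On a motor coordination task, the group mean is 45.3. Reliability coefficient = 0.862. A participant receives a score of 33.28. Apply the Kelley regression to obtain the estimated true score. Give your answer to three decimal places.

T̂ = ρX + (1 − ρ)μ
  = 0.862 × 33.28 + 0.138 × 45.3
  = 28.68736 + 6.2514
  = 34.9388
  ≈ 34.939

34.939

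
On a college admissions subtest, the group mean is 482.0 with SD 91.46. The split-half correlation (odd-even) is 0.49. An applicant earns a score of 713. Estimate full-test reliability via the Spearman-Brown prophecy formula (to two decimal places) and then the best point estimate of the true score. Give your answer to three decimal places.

Spearman-Brown: ρ = 2r/(1 + r) = 2(0.49)/(1 + 0.49) = 0.980/1.49 = 0.6577 → 0.66
T̂ = ρX + (1 − ρ)μ
  = 0.66 × 713 + 0.34 × 482.0
  = 470.58 + 163.880
  = 634.4600
  ≈ 634.460

634.460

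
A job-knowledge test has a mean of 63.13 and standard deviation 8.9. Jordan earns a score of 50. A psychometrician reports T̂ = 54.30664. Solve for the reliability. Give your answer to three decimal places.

0.672

T̂ = ρX + (1 − ρ)μ  ⇒  T̂ − μ = ρ(X − μ)
ρ = (T̂ − μ)/(X − μ) = (54.30664 − 63.13) / (50 − 63.13) = -8.82336 / -13.13 = 0.67200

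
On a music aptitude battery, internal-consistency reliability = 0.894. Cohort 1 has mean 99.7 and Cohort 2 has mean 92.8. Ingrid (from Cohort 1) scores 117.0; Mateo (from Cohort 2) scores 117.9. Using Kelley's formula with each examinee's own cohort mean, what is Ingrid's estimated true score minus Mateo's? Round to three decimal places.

-0.073

T̂_Ingrid = 0.894(117.0) + 0.106(99.7) = 115.16620
T̂_Mateo = 0.894(117.9) + 0.106(92.8) = 115.23940
Difference = 115.16620 − 115.23940 = -0.07320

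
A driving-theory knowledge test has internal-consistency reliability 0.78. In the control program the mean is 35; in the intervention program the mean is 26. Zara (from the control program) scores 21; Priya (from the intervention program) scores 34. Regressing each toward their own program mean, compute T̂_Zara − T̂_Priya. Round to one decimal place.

T̂_Zara = 0.78(21) + 0.22(35) = 24.080
T̂_Priya = 0.78(34) + 0.22(26) = 32.240
Difference = 24.080 − 32.240 = -8.160

-8.2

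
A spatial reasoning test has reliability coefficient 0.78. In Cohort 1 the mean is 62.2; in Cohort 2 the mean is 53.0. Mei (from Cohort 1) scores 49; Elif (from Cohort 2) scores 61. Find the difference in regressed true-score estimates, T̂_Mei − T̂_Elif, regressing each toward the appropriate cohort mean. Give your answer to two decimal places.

T̂_Mei = 0.78(49) + 0.22(62.2) = 51.9040
T̂_Elif = 0.78(61) + 0.22(53.0) = 59.2400
Difference = 51.9040 − 59.2400 = -7.3360

-7.34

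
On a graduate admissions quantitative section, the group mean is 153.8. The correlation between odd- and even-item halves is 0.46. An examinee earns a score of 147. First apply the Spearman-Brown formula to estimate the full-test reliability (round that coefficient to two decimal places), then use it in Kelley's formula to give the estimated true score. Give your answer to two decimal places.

Spearman-Brown: ρ = 2r/(1 + r) = 2(0.46)/(1 + 0.46) = 0.920/1.46 = 0.6301 → 0.63
Regress the observed score toward the mean by the unreliability: T̂ = 0.63·147 + 0.37·153.8 = 92.61 + 56.906 = 149.516.

149.52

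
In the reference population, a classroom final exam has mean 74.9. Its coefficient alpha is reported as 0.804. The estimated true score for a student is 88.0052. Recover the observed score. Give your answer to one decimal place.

91.2

T̂ = ρX + (1 − ρ)μ  ⇒  X = (T̂ − (1 − ρ)μ) / ρ
X = (88.0052 − 0.196 × 74.9) / 0.804 = (88.0052 − 14.6804) / 0.804 = 73.3248 / 0.804 = 91.200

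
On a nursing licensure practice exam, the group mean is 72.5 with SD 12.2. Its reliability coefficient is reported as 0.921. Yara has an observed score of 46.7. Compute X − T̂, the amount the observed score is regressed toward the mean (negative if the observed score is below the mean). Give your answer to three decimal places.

-2.038

T̂ = 0.921(46.7) + 0.079(72.5) = 43.0107 + 5.7275 = 48.73820 → 48.7382
X − T̂ = 46.7 − 48.7382 = -2.0382 → -2.038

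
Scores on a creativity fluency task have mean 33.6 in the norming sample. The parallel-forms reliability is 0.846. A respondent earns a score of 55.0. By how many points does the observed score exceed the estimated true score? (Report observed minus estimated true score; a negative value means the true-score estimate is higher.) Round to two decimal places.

Kelley's formula gives T̂ = 0.846·55.0 + 0.154·33.6 = 46.5300 + 5.1744 = 51.7044.
X − T̂ = 55.0 − 51.704 = 3.296 → 3.30

3.30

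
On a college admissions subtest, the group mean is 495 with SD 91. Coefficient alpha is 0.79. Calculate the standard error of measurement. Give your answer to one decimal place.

SEM = SD · √(1 − ρ) = 91 × √0.21 = 91 × 0.4583 = 41.701

41.7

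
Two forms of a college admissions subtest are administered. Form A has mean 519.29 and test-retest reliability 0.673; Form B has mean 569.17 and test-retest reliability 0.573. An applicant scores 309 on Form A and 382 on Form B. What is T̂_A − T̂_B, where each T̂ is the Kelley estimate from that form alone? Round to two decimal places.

T̂_A = 0.673(309) + 0.327(519.29) = 377.7648
T̂_B = 0.573(382) + 0.427(569.17) = 461.9216
T̂_A − T̂_B = -84.1568

-84.16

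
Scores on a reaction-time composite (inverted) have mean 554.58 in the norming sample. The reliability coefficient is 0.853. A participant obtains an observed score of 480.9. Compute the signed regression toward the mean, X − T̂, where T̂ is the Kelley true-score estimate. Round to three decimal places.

T̂ = ρX + (1 − ρ)μ
  = 0.853 × 480.9 + 0.147 × 554.58
  = 410.2077 + 81.52326
  = 491.73096
  ≈ 491.7310
X − T̂ = 480.9 − 491.7310 = -10.8310 → -10.831

-10.831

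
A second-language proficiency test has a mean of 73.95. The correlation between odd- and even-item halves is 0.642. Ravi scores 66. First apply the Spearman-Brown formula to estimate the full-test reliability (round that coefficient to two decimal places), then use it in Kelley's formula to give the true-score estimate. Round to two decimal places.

Spearman-Brown: ρ = 2r/(1 + r) = 2(0.642)/(1 + 0.642) = 1.2840/1.642 = 0.7820 → 0.78
T̂ = ρX + (1 − ρ)μ
  = 0.78 × 66 + 0.22 × 73.95
  = 51.48 + 16.2690
  = 67.749
  ≈ 67.75

67.75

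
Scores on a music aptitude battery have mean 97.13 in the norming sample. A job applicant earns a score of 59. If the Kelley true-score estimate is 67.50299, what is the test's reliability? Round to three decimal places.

T̂ = ρX + (1 − ρ)μ  ⇒  T̂ − μ = ρ(X − μ)
ρ = (T̂ − μ)/(X − μ) = (67.50299 − 97.13) / (59 − 97.13) = -29.62701 / -38.13 = 0.77700

0.777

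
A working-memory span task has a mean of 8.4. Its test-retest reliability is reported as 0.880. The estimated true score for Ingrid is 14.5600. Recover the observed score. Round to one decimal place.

15.4

T̂ = ρX + (1 − ρ)μ  ⇒  X = (T̂ − (1 − ρ)μ) / ρ
X = (14.5600 − 0.120 × 8.4) / 0.880 = (14.5600 − 1.0080) / 0.880 = 13.5520 / 0.880 = 15.400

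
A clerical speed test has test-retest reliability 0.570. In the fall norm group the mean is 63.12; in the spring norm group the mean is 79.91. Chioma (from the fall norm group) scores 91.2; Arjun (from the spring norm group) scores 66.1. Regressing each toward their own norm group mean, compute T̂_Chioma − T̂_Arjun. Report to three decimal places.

7.087

T̂_Chioma = 0.570(91.2) + 0.430(63.12) = 79.12560
T̂_Arjun = 0.570(66.1) + 0.430(79.91) = 72.03830
Difference = 79.12560 − 72.03830 = 7.08730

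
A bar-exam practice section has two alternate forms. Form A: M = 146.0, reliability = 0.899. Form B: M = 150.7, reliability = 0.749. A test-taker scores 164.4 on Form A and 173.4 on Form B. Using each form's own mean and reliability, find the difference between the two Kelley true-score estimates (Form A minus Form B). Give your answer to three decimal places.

T̂_A = 0.899(164.4) + 0.101(146.0) = 162.54160
T̂_B = 0.749(173.4) + 0.251(150.7) = 167.70230
T̂_A − T̂_B = -5.16070

-5.161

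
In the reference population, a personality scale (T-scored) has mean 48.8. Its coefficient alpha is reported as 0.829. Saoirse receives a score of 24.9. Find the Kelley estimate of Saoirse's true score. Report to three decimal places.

28.987

Regress the observed score toward the mean by the unreliability: T̂ = 0.829·24.9 + 0.171·48.8 = 20.6421 + 8.3448 = 28.9869.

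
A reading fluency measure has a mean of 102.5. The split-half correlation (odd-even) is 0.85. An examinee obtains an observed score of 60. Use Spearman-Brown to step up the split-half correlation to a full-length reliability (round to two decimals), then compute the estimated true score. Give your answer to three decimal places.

Spearman-Brown: ρ = 2r/(1 + r) = 2(0.85)/(1 + 0.85) = 1.700/1.85 = 0.9189 → 0.92
Weight the observed score by reliability and the mean by (1 − reliability): T̂ = 0.92·60 + 0.08·102.5 = 55.20 + 8.200 = 63.4000.

63.400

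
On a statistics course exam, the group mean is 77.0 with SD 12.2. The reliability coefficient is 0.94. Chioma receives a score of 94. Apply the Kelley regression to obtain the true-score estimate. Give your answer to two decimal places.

T̂ = 0.94(94) + 0.06(77.0) = 88.36 + 4.620 = 92.980 → 92.98

92.98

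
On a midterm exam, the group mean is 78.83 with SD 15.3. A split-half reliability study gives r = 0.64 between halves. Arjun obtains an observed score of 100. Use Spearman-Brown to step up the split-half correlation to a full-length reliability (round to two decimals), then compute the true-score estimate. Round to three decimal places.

95.343

Spearman-Brown: ρ = 2r/(1 + r) = 2(0.64)/(1 + 0.64) = 1.280/1.64 = 0.7805 → 0.78
T̂ = ρX + (1 − ρ)μ
  = 0.78 × 100 + 0.22 × 78.83
  = 78.00 + 17.3426
  = 95.3426
  ≈ 95.343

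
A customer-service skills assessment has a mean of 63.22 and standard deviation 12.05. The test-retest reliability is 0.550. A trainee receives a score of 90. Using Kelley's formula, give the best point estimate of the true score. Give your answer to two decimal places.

T̂ = 0.550(90) + 0.450(63.22) = 49.500 + 28.44900 = 77.949 → 77.95

77.95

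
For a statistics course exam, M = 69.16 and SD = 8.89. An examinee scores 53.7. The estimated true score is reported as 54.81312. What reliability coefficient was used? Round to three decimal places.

T̂ = ρX + (1 − ρ)μ  ⇒  T̂ − μ = ρ(X − μ)
ρ = (T̂ − μ)/(X − μ) = (54.81312 − 69.16) / (53.7 − 69.16) = -14.34688 / -15.46 = 0.92800

0.928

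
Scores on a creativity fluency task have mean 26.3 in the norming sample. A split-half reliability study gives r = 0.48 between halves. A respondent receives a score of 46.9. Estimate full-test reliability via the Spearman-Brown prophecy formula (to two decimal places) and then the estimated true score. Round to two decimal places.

39.69

Spearman-Brown: ρ = 2r/(1 + r) = 2(0.48)/(1 + 0.48) = 0.960/1.48 = 0.6486 → 0.65
T̂ = 0.65(46.9) + 0.35(26.3) = 30.485 + 9.205 = 39.690 → 39.69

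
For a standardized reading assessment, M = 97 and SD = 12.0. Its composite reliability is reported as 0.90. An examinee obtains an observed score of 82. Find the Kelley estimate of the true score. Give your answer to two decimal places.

T̂ = ρX + (1 − ρ)μ
  = 0.90 × 82 + 0.10 × 97
  = 73.80 + 9.70
  = 83.500
  ≈ 83.50

83.50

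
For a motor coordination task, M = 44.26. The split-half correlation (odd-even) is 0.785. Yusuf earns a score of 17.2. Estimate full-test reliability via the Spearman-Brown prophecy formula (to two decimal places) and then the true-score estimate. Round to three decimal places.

20.447

Spearman-Brown: ρ = 2r/(1 + r) = 2(0.785)/(1 + 0.785) = 1.5700/1.785 = 0.8796 → 0.88
T̂ = ρX + (1 − ρ)μ
  = 0.88 × 17.2 + 0.12 × 44.26
  = 15.136 + 5.3112
  = 20.4472
  ≈ 20.447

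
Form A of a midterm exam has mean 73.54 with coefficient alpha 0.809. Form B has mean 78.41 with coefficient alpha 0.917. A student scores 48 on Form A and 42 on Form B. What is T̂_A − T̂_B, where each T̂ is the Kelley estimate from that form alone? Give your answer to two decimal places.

T̂_A = 0.809(48) + 0.191(73.54) = 52.8781
T̂_B = 0.917(42) + 0.083(78.41) = 45.0220
T̂_A − T̂_B = 7.8561

7.86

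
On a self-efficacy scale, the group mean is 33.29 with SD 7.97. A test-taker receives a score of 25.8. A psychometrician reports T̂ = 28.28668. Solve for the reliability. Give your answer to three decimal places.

T̂ = ρX + (1 − ρ)μ  ⇒  T̂ − μ = ρ(X − μ)
ρ = (T̂ − μ)/(X − μ) = (28.28668 − 33.29) / (25.8 − 33.29) = -5.00332 / -7.49 = 0.66800

0.668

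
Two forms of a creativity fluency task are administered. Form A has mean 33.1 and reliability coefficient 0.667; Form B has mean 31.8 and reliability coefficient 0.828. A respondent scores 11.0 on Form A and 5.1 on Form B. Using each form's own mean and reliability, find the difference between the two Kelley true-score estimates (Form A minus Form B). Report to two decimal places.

T̂_A = 0.667(11.0) + 0.333(33.1) = 18.3593
T̂_B = 0.828(5.1) + 0.172(31.8) = 9.6924
T̂_A − T̂_B = 8.6669

8.67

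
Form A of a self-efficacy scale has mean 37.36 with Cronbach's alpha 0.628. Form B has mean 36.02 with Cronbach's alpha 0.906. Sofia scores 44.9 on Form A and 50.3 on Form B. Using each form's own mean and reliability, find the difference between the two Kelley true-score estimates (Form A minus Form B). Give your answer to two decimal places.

T̂_A = 0.628(44.9) + 0.372(37.36) = 42.0951
T̂_B = 0.906(50.3) + 0.094(36.02) = 48.9577
T̂_A − T̂_B = -6.8626

-6.86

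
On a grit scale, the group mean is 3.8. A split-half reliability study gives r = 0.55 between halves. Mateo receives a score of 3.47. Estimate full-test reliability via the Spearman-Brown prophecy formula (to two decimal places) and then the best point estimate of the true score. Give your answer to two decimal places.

3.57

Spearman-Brown: ρ = 2r/(1 + r) = 2(0.55)/(1 + 0.55) = 1.100/1.55 = 0.7097 → 0.71
T̂ = ρX + (1 − ρ)μ
  = 0.71 × 3.47 + 0.29 × 3.8
  = 2.4637 + 1.102
  = 3.566
  ≈ 3.57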